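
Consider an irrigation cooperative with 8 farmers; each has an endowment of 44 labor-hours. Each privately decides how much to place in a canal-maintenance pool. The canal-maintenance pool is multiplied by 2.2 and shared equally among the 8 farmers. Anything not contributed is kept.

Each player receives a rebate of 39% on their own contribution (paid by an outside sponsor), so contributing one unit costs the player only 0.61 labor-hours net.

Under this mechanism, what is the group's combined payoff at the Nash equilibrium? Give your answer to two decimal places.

With the mechanism, a contributed unit returns (2.2/8) / 0.61 = 0.4508 per unit of net cost — still below 1 — so contributing 0 remains dominant for every player.
Everyone keeps their endowment and the group total is 8 × 44 = 352.

352.00 labor-hours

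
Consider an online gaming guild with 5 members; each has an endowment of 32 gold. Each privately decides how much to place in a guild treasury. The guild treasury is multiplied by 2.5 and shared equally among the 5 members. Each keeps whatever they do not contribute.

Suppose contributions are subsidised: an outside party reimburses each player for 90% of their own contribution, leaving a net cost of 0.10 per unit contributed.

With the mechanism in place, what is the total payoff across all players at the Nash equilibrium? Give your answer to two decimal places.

544.00 gold

Under the mechanism each unit contributed yields (2.5/5) / 0.10 = 5.0000 back to its contributor per unit of net cost, which exceeds 1, making full contribution the dominant choice for everyone.
At the Nash equilibrium everyone contributes 32. Group total payoff = 5 × (32 × 0.90 + 2.5 × 32) = 544.00.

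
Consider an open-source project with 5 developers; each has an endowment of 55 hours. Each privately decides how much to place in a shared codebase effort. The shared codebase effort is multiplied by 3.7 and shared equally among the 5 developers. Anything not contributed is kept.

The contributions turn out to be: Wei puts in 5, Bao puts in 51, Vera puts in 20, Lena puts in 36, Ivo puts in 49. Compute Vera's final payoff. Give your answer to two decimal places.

154.14 hours

Total contributed: 5 + 51 + 20 + 36 + 49 = 161.
Each receives 3.7 × 161 / 5 = 119.14 from the shared codebase effort.
Vera keeps 55 − 20 = 35, so Vera's payoff is 35 + 119.14 = 154.14.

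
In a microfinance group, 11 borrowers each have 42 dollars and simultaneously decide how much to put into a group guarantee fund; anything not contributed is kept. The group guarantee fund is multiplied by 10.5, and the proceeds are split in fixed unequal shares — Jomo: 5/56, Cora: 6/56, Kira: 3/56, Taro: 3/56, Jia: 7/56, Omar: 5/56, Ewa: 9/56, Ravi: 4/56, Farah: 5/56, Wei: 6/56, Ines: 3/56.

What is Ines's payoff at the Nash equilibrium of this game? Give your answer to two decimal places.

136.50 dollars

For player j, contributing a unit is worthwhile iff 10.5 × (j's share) ≥ 1, i.e. iff j's share is at least 0.0952.
Cora, Jia, Ewa and Wei clear that bar, contributing 42 each; the remaining 7 contribute 0. Total contributed: 168.
Ines keeps 42 and receives 10.5 × 168 × 3/56 = 94.50 from the group guarantee fund, for a payoff of 136.50.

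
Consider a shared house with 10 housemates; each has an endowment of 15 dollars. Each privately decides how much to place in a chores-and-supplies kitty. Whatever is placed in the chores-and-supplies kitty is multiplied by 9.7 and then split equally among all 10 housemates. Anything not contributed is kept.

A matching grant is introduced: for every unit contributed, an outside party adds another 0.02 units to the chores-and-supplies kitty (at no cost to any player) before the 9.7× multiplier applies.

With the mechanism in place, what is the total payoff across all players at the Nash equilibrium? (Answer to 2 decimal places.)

150.00 dollars

With the mechanism, a contributed unit returns 9.7 × 1.02 / 10 = 0.9894 per unit of net cost — still below 1 — so contributing 0 remains dominant for every player.
At the Nash equilibrium no one contributes; group total payoff = 10 × 15 = 150.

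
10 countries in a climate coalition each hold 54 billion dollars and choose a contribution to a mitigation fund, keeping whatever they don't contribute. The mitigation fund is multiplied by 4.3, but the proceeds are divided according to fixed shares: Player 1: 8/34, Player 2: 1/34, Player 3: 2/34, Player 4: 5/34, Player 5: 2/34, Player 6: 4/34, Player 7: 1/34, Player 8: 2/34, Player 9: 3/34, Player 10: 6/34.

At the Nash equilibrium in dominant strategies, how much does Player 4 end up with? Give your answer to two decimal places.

Each unit j contributes comes back to j as 4.3 × (j's share), so j prefers to contribute only if that share exceeds 1/4.3 = 0.2326; otherwise keeping the unit dominates.
Player 1 alone (share 8/34) is above the threshold, contributing 54; the remaining 9 contribute 0. Total contributed: 54.
Player 4 keeps 54 and receives 4.3 × 54 × 5/34 = 34.15 from the mitigation fund, for a payoff of 88.15.

88.15 billion dollars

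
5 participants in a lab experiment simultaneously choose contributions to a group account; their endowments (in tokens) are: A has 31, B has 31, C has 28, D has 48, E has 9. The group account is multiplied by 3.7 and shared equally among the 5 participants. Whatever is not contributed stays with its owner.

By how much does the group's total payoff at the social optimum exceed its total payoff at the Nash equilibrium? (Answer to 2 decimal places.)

396.90 tokens

The private return per contributed unit is 3.7/5 = 0.7400 < 1 for every player regardless of endowment, so the Nash equilibrium is zero contribution and the group total is Σ E_j = 31 + 31 + 28 + 48 + 9 = 147.
Each contributed unit returns 3.700 to the group, so the social optimum is full contribution by everyone: group total = 3.700 × 147 = 543.90.
Efficiency loss = (3.700 − 1) × 147 = 396.90.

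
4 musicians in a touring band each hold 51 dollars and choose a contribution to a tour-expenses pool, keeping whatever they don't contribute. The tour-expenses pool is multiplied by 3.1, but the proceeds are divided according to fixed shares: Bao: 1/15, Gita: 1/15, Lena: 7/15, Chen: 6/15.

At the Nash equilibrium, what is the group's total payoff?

418.20 dollars

For player j, contributing a unit is worthwhile iff 3.1 × (j's share) ≥ 1, i.e. iff j's share is at least 0.3226.
Lena and Chen clear that bar, contributing 51 each; the remaining 2 contribute 0. Total contributed: 102.
The tour-expenses pool pays out 3.1 × 102 = 316.20 in total (split across the unequal shares, but the aggregate is all that matters for the group sum).
The 2 free-riders keep 51 each, adding 102. Group total = 102 + 316.20 = 418.20.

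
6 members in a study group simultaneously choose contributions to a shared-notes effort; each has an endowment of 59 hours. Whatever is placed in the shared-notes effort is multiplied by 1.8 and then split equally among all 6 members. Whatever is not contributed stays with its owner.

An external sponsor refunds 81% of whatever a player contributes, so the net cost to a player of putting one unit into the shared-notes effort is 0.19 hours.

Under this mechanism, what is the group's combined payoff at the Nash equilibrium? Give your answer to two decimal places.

The effective private return per unit is now (1.8/6) / 0.19 = 1.5789 > 1, so every player's dominant strategy flips to full contribution.
So the Nash equilibrium is full contribution by all 6; the group earns 6 × (59 × 0.81 + 1.8 × 59) = 923.94.

923.94 hours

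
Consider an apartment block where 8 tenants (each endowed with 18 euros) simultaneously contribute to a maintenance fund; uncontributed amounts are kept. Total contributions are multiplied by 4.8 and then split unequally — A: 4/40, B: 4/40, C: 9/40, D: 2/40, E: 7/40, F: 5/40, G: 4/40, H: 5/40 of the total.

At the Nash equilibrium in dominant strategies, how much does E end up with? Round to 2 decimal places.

A player with share s gets back 4.8·s per unit contributed, so full contribution is dominant for anyone with s > 1/4.8 = 0.2083 and zero contribution is dominant for anyone below.
Only C (9/40) clears that bar, contributing 18; the remaining 7 contribute 0. Total contributed: 18.
E keeps 18 and receives 4.8 × 18 × 7/40 = 15.12 from the maintenance fund, for a payoff of 33.12.

33.12 euros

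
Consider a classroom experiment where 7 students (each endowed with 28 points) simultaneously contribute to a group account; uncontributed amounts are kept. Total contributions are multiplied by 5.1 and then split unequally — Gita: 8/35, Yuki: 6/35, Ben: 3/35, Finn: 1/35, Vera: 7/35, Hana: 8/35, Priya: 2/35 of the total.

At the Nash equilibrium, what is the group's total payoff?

For player j, contributing a unit is worthwhile iff 5.1 × (j's share) ≥ 1, i.e. iff j's share is at least 0.1961.
The shares above 0.1961 belong to Gita, Vera and Hana, contributing 28 each; the remaining 4 contribute 0. Total contributed: 84.
The group account pays out 5.1 × 84 = 428.40 in total (split across the unequal shares, but the aggregate is all that matters for the group sum).
The 4 free-riders keep 28 each, adding 112. Group total = 112 + 428.40 = 540.40.

540.40 points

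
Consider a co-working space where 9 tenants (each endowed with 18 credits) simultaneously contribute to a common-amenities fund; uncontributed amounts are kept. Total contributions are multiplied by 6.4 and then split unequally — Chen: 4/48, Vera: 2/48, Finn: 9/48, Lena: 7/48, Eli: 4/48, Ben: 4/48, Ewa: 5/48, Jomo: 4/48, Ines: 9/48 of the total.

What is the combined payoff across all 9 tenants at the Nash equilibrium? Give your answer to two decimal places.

For player j, contributing a unit is worthwhile iff 6.4 × (j's share) ≥ 1, i.e. iff j's share is at least 0.1563.
Finn and Ines are above the threshold, contributing 18 each; the remaining 7 contribute 0. Total contributed: 36.
The common-amenities fund pays out 6.4 × 36 = 230.40 in total (split across the unequal shares, but the aggregate is all that matters for the group sum).
The 7 free-riders keep 18 each, adding 126. Group total = 126 + 230.40 = 356.40.

356.40 credits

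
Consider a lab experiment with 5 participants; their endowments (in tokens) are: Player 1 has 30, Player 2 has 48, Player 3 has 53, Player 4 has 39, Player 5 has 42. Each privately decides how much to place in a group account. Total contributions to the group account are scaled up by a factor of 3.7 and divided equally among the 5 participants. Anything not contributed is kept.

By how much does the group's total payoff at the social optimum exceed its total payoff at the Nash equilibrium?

The private return per contributed unit is 3.7/5 = 0.7400 < 1 for every player regardless of endowment, so the Nash equilibrium is zero contribution and the group total is Σ E_j = 30 + 48 + 53 + 39 + 42 = 212.
Each contributed unit returns 3.700 to the group, so the social optimum is full contribution by everyone: group total = 3.700 × 212 = 784.40.
Efficiency loss = (3.700 − 1) × 212 = 572.40.

572.40 tokens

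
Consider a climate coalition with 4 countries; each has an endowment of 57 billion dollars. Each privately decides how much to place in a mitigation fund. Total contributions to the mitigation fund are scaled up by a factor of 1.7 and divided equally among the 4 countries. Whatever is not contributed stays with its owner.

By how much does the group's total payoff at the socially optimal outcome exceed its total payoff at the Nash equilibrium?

159.60 billion dollars

Each contributed unit returns 1.7/4 = 0.4250 to its contributor — below 1 — so contributing 0 is dominant for every player. At the Nash equilibrium everyone keeps their 57, and the group total is 4 × 57 = 228.
Each contributed unit returns 1.700 to the group as a whole (0.4250 to each of 4 players), which exceeds 1, so the social optimum is full contribution: group total = 1.700 × 228 = 387.60.
Efficiency loss = 387.60 − 228 = 159.60.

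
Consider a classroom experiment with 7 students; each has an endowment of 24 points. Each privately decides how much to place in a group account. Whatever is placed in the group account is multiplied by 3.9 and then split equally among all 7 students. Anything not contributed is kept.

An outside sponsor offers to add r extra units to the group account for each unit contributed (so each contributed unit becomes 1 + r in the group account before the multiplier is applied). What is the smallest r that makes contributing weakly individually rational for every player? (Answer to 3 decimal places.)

0.795

With matching at rate r, one contributed unit becomes (1 + r) in the group account and returns 3.9 × (1 + r) / 7 to the contributor.
Setting this equal to 1: 1 + r = 7/3.9 = 1.7949.
So the minimum matching rate is r = 1.7949 − 1 = 0.795.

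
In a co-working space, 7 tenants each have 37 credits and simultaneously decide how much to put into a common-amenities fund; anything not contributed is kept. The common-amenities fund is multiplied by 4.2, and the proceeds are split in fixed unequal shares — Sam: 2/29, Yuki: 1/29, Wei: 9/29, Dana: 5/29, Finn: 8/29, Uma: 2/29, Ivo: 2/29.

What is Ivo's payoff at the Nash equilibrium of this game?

58.43 credits

A player with share s gets back 4.2·s per unit contributed, so full contribution is dominant for anyone with s > 1/4.2 = 0.2381 and zero contribution is dominant for anyone below.
Wei and Finn clear that bar, contributing 37 each; the remaining 5 contribute 0. Total contributed: 74.
Ivo keeps 37 and receives 4.2 × 74 × 2/29 = 21.43 from the common-amenities fund, for a payoff of 58.43.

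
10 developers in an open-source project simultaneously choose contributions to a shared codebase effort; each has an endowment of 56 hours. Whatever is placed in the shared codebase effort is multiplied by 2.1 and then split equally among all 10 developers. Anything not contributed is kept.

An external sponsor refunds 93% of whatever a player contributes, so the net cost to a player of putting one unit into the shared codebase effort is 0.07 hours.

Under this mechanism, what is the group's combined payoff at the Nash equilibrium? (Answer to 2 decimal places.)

With the mechanism, a contributed unit returns (2.1/10) / 0.07 = 3.0000 per unit of net cost to the contributor — now above 1 — so contributing fully is weakly dominant for every player.
So the Nash equilibrium is full contribution by all 10; the group earns 10 × (56 × 0.93 + 2.1 × 56) = 1696.80.

1696.80 hours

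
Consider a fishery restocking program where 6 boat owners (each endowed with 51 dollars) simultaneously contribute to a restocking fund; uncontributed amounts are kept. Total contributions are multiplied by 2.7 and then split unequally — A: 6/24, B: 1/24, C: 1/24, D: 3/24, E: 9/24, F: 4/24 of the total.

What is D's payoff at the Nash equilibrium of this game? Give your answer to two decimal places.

Player j's private return per contributed unit is 2.7 × (j's share). Contributing is weakly dominant for j when that share is at least 1/2.7 = 0.3704, and contributing 0 is dominant otherwise.
The only share above 0.3704 is E's 9/24, contributing 51; the remaining 5 contribute 0. Total contributed: 51.
D keeps 51 and receives 2.7 × 51 × 3/24 = 17.21 from the restocking fund, for a payoff of 68.21.

68.21 dollars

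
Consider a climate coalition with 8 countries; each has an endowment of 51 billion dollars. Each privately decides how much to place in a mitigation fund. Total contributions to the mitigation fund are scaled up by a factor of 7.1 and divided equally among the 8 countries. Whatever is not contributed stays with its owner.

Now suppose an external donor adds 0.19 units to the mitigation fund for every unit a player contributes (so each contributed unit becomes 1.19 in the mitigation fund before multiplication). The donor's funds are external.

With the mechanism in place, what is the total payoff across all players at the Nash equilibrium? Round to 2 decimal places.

With the mechanism, a contributed unit returns 7.1 × 1.19 / 8 = 1.0561 per unit of net cost to the contributor — now above 1 — so contributing fully is weakly dominant for every player.
At the Nash equilibrium everyone contributes 51. Group total payoff = 7.1 × 1.19 × 408 = 3447.19.

3447.19 billion dollars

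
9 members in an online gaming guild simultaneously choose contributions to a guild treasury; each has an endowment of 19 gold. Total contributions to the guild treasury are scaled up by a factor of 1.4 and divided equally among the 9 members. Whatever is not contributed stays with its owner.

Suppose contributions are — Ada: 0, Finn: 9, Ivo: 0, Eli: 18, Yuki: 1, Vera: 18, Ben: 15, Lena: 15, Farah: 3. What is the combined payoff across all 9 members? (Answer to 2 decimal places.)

Total contributed: 0 + 9 + 0 + 18 + 1 + 18 + 15 + 15 + 3 = 79; total kept: 9 × 19 − 79 = 92.
The guild treasury pays out 1.4 × 79 = 110.60 in aggregate.
Group total = 92 + 110.60 = 202.60.

202.60 gold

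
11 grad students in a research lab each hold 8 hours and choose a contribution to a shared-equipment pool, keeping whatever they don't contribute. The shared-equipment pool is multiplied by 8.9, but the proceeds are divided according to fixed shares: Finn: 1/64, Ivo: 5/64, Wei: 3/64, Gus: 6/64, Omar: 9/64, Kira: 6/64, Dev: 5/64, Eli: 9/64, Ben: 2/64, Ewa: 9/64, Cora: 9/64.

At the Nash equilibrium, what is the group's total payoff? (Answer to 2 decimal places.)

Each unit j contributes comes back to j as 8.9 × (j's share), so j prefers to contribute only if that share exceeds 1/8.9 = 0.1124; otherwise keeping the unit dominates.
Omar, Eli, Ewa and Cora clear that bar, contributing 8 each; the remaining 7 contribute 0. Total contributed: 32.
The shared-equipment pool pays out 8.9 × 32 = 284.80 in total (split across the unequal shares, but the aggregate is all that matters for the group sum).
The 7 free-riders keep 8 each, adding 56. Group total = 56 + 284.80 = 340.80.

340.80 hours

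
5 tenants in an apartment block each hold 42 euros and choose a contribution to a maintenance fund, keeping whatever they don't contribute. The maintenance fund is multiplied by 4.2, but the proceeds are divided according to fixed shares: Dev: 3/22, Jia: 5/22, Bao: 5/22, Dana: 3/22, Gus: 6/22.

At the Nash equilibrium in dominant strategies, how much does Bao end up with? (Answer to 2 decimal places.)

82.09 euros

Each unit j contributes comes back to j as 4.2 × (j's share), so j prefers to contribute only if that share exceeds 1/4.2 = 0.2381; otherwise keeping the unit dominates.
The only share above 0.2381 is Gus's 6/22, contributing 42; the remaining 4 contribute 0. Total contributed: 42.
Bao keeps 42 and receives 4.2 × 42 × 5/22 = 40.09 from the maintenance fund, for a payoff of 82.09.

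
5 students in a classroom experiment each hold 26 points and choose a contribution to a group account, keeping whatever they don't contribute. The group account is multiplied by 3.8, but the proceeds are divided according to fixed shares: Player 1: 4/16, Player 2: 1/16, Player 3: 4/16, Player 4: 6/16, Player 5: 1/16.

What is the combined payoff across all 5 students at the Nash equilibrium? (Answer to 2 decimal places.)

Player j's private return per contributed unit is 3.8 × (j's share). Contributing is weakly dominant for j when that share is at least 1/3.8 = 0.2632, and contributing 0 is dominant otherwise.
Player 4 alone (share 6/16) is above the threshold, contributing 26; the remaining 4 contribute 0. Total contributed: 26.
The group account pays out 3.8 × 26 = 98.80 in total (split across the unequal shares, but the aggregate is all that matters for the group sum).
The 4 free-riders keep 26 each, adding 104. Group total = 104 + 98.80 = 202.80.

202.80 points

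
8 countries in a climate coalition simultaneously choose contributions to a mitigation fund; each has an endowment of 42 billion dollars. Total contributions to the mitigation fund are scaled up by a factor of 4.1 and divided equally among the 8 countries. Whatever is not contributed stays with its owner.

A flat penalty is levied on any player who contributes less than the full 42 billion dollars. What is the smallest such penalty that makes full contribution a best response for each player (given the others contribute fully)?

Given the others contribute fully, the best deviation is to contribute 0 (any partial contribution still incurs the fine and gives up units whose private return 0.5125 is below 1).
Deviating from 42 to 0 saves 42 billion dollars but forfeits the deviator's share of the drop in the mitigation fund: 4.1/8 × 42 = 21.52.
So the deviation gain is 42 − 21.52 = 20.48, and the fine must be at least 20.48 billion dollars to wipe it out.

20.48 billion dollars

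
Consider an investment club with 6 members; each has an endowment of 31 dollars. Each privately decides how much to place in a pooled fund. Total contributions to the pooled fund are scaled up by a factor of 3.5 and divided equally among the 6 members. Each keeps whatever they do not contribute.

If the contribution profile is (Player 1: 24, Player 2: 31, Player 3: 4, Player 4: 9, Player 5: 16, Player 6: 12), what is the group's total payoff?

426.00 dollars

Total contributed: 24 + 31 + 4 + 9 + 16 + 12 = 96; total kept: 6 × 31 − 96 = 90.
The pooled fund pays out 3.5 × 96 = 336.00 in aggregate.
Group total = 90 + 336.00 = 426.00.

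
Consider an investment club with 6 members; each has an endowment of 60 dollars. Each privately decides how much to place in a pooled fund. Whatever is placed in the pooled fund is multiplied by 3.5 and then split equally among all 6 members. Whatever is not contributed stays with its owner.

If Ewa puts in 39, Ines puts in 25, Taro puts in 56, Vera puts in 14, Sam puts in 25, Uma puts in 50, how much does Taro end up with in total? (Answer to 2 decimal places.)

Total contributed: 39 + 25 + 56 + 14 + 25 + 50 = 209.
Each receives 3.5 × 209 / 6 = 121.92 from the pooled fund.
Taro keeps 60 − 56 = 4, so Taro's payoff is 4 + 121.92 = 125.92.

125.92 dollars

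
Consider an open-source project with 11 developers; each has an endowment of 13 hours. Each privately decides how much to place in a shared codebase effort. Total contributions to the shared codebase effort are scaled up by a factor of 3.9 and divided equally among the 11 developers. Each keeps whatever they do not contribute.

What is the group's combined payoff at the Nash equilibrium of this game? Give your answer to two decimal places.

Each contributed unit returns 3.9/11 = 0.3545 to its contributor — below 1 — so contributing 0 is dominant for every player. At the Nash equilibrium everyone keeps their 13, and the group total is 11 × 13 = 143.

143.00 hours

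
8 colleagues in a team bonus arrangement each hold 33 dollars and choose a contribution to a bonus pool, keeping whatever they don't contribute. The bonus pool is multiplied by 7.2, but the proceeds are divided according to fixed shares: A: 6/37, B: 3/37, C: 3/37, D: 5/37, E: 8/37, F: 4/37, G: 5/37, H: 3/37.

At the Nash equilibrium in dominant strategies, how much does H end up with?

71.53 dollars

Player j's private return per contributed unit is 7.2 × (j's share). Contributing is weakly dominant for j when that share is at least 1/7.2 = 0.1389, and contributing 0 is dominant otherwise.
A and E are above the threshold, contributing 33 each; the remaining 6 contribute 0. Total contributed: 66.
H keeps 33 and receives 7.2 × 66 × 3/37 = 38.53 from the bonus pool, for a payoff of 71.53.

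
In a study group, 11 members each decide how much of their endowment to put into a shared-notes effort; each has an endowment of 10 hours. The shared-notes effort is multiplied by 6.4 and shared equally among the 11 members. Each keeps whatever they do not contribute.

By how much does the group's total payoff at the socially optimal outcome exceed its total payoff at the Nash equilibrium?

Each contributed unit returns 6.4/11 = 0.5818 to its contributor — below 1 — so contributing 0 is dominant for every player. At the Nash equilibrium everyone keeps their 10, and the group total is 11 × 10 = 110.
Each contributed unit returns 6.400 to the group as a whole (0.5818 to each of 11 players), which exceeds 1, so the social optimum is full contribution: group total = 6.400 × 110 = 704.00.
Efficiency loss = 704.00 − 110 = 594.00.

594.00 hours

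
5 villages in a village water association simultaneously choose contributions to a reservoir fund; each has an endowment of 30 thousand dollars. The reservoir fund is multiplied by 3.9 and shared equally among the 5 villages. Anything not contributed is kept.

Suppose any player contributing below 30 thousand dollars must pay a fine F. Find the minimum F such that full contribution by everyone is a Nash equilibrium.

Given the others contribute fully, the best deviation is to contribute 0 (any partial contribution still incurs the fine and gives up units whose private return 0.7800 is below 1).
Deviating from 30 to 0 saves 30 thousand dollars but forfeits the deviator's share of the drop in the reservoir fund: 3.9/5 × 30 = 23.40.
So the deviation gain is 30 − 23.40 = 6.60, and the fine must be at least 6.60 thousand dollars to wipe it out.

6.60 thousand dollars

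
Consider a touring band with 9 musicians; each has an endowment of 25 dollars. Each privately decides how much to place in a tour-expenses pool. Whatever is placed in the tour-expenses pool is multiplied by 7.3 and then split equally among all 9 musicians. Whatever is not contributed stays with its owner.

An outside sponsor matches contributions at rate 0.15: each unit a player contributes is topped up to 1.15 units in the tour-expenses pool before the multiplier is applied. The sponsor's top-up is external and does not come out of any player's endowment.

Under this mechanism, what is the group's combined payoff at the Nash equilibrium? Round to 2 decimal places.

225.00 dollars

Even with the mechanism, each unit contributed returns only 7.3 × 1.15 / 9 = 0.9328 per unit of net cost, so contributing nothing is still dominant.
At the Nash equilibrium no one contributes; group total payoff = 9 × 25 = 225.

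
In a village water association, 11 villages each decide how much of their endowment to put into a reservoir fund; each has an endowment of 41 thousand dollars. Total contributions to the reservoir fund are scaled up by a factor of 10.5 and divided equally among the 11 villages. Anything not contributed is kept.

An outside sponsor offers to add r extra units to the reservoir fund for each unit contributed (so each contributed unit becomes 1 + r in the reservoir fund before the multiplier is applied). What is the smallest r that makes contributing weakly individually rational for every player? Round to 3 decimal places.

0.048

With matching at rate r, one contributed unit becomes (1 + r) in the reservoir fund and returns 10.5 × (1 + r) / 11 to the contributor.
Setting this equal to 1: 1 + r = 11/10.5 = 1.0476.
So the minimum matching rate is r = 1.0476 − 1 = 0.048.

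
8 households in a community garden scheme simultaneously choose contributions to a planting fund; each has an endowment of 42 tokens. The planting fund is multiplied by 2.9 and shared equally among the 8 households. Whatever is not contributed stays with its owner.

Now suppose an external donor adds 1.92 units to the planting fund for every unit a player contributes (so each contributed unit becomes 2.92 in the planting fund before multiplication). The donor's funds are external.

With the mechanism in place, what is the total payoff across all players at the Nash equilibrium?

2845.25 tokens

Under the mechanism each unit contributed yields 2.9 × 2.92 / 8 = 1.0585 back to its contributor per unit of net cost, which exceeds 1, making full contribution the dominant choice for everyone.
At the Nash equilibrium everyone contributes 42. Group total payoff = 2.9 × 2.92 × 336 = 2845.25.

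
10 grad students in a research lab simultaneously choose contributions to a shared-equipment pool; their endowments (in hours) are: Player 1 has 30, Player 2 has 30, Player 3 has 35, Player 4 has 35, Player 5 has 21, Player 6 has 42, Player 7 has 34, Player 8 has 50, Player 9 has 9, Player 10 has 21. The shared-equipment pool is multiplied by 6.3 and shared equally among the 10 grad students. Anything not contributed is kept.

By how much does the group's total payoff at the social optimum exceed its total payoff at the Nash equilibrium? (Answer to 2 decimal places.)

1627.10 hours

The private return per contributed unit is 6.3/10 = 0.6300 < 1 for every player regardless of endowment, so the Nash equilibrium is zero contribution and the group total is Σ E_j = 30 + 30 + 35 + 35 + 21 + 42 + 34 + 50 + 9 + 21 = 307.
Each contributed unit returns 6.300 to the group, so the social optimum is full contribution by everyone: group total = 6.300 × 307 = 1934.10.
Efficiency loss = (6.300 − 1) × 307 = 1627.10.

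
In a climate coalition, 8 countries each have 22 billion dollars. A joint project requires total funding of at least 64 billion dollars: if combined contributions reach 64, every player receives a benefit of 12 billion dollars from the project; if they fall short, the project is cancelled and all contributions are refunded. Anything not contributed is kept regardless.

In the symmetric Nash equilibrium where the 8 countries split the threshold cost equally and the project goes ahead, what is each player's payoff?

26 billion dollars

Equal share of the threshold: 64/8 = 8.
At this profile no one gains by cutting their contribution: any cut drops the total below 64, the project is cancelled, contributions are refunded, and the deviator ends with 22, which is less than 22 − 8 + 12 = 26. Contributing more than 8 just wastes the excess. So contributing exactly 8 is a best response.
Each player's payoff: 22 − 8 + 12 = 26.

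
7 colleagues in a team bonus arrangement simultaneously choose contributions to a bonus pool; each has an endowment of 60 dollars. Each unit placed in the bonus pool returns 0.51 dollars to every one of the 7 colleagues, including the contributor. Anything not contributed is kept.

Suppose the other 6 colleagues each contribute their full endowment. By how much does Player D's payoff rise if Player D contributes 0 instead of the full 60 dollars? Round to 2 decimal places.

29.40 dollars

Switching from a contribution of 60 to 0 lets Player D keep an extra 60 dollars, but lowers the bonus pool by 60, which costs Player D their own share of that drop: 0.51 × 60 = 30.60.
Net gain = 60 − 30.60 = 29.40. The private return per contributed unit (0.51) is below 1, so free-riding is indeed the best response regardless of what the others do.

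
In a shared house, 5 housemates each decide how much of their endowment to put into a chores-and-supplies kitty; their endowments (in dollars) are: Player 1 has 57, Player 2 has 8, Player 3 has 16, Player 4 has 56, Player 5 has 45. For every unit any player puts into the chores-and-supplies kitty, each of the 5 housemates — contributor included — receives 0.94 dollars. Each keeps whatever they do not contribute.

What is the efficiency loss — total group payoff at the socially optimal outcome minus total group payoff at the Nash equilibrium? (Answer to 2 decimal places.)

673.40 dollars

The private return per contributed unit is 0.94 < 1 for everyone, so the Nash equilibrium is zero contribution and the group total is Σ E_j = 57 + 8 + 16 + 56 + 45 = 182.
Each contributed unit returns 4.700 to the group, so the social optimum is full contribution by everyone: group total = 4.700 × 182 = 855.40.
Efficiency loss = (4.700 − 1) × 182 = 673.40.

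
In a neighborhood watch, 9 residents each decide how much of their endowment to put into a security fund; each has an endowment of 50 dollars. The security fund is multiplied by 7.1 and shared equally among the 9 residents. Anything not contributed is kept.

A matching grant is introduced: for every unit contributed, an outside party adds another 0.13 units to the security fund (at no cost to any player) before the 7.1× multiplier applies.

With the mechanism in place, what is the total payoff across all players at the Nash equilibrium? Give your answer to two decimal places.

Even with the mechanism, each unit contributed returns only 7.1 × 1.13 / 9 = 0.8914 per unit of net cost, so contributing nothing is still dominant.
Everyone keeps their endowment and the group total is 9 × 50 = 450.

450.00 dollars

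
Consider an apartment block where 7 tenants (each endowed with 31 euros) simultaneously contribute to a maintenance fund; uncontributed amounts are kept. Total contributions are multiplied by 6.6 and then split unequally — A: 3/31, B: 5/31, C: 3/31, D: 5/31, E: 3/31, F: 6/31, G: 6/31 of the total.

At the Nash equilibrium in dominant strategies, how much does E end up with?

110.20 euros

A player with share s gets back 6.6·s per unit contributed, so full contribution is dominant for anyone with s > 1/6.6 = 0.1515 and zero contribution is dominant for anyone below.
B, D, F and G clear that bar, contributing 31 each; the remaining 3 contribute 0. Total contributed: 124.
E keeps 31 and receives 6.6 × 124 × 3/31 = 79.20 from the maintenance fund, for a payoff of 110.20.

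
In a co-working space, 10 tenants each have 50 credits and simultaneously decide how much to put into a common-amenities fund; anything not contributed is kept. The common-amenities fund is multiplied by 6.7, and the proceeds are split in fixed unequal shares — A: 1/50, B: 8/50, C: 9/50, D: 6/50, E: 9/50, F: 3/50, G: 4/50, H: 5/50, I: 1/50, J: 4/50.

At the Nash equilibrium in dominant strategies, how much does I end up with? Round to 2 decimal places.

70.10 credits

Player j's private return per contributed unit is 6.7 × (j's share). Contributing is weakly dominant for j when that share is at least 1/6.7 = 0.1493, and contributing 0 is dominant otherwise.
B, C and E are above the threshold, contributing 50 each; the remaining 7 contribute 0. Total contributed: 150.
I keeps 50 and receives 6.7 × 150 × 1/50 = 20.10 from the common-amenities fund, for a payoff of 70.10.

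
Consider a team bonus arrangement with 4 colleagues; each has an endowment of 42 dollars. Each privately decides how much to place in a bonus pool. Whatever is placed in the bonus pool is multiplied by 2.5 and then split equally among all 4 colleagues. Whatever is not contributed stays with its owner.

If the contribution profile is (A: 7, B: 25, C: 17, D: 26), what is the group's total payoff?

280.50 dollars

Total contributed: 7 + 25 + 17 + 26 = 75; total kept: 4 × 42 − 75 = 93.
The bonus pool pays out 2.5 × 75 = 187.50 in aggregate.
Group total = 93 + 187.50 = 280.50.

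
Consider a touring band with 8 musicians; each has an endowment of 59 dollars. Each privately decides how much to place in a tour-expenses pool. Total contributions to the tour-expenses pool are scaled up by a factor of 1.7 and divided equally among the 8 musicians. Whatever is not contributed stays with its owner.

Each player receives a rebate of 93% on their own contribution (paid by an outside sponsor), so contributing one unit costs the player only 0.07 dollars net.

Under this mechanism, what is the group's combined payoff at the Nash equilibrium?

1241.36 dollars

The effective private return per unit is now (1.7/8) / 0.07 = 3.0357 > 1, so every player's dominant strategy flips to full contribution.
So the Nash equilibrium is full contribution by all 8; the group earns 8 × (59 × 0.93 + 1.7 × 59) = 1241.36.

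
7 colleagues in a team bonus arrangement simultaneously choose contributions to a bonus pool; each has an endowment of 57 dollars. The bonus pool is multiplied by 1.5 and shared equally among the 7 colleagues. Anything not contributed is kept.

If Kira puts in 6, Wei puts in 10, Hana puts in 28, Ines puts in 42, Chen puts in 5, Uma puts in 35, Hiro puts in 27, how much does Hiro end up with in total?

62.79 dollars

Total contributed: 6 + 10 + 28 + 42 + 5 + 35 + 27 = 153.
Each receives 1.5 × 153 / 7 = 32.79 from the bonus pool.
Hiro keeps 57 − 27 = 30, so Hiro's payoff is 30 + 32.79 = 62.79.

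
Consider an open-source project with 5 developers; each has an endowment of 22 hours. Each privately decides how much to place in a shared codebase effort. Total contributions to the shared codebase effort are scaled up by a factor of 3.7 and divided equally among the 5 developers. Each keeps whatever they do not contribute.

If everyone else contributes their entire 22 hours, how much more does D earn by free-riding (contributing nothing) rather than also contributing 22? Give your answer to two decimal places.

Switching from a contribution of 22 to 0 lets D keep an extra 22 hours, but lowers the shared codebase effort by 22, which costs D their own share of that drop: 3.7/5 × 22 = 16.28.
Net gain = 22 − 16.28 = 5.72. The private return per contributed unit (0.7400) is below 1, so free-riding is indeed the best response regardless of what the others do.

5.72 hours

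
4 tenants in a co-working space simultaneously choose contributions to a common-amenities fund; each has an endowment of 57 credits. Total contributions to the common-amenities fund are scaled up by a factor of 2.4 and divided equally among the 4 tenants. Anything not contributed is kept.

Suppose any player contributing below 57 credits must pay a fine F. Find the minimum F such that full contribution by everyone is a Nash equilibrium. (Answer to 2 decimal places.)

Given the others contribute fully, the best deviation is to contribute 0 (any partial contribution still incurs the fine and gives up units whose private return 0.6000 is below 1).
Deviating from 57 to 0 saves 57 credits but forfeits the deviator's share of the drop in the common-amenities fund: 2.4/4 × 57 = 34.20.
So the deviation gain is 57 − 34.20 = 22.80, and the fine must be at least 22.80 credits to wipe it out.

22.80 credits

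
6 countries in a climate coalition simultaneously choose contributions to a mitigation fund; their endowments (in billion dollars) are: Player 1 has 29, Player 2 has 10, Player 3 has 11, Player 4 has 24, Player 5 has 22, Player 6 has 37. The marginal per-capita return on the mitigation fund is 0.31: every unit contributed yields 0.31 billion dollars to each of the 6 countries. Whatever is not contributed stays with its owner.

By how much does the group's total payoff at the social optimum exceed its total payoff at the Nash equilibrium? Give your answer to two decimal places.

114.38 billion dollars

The private return per contributed unit is 0.31 < 1 for everyone, so the Nash equilibrium is zero contribution and the group total is Σ E_j = 29 + 10 + 11 + 24 + 22 + 37 = 133.
Each contributed unit returns 1.860 to the group, so the social optimum is full contribution by everyone: group total = 1.860 × 133 = 247.38.
Efficiency loss = (1.860 − 1) × 133 = 114.38.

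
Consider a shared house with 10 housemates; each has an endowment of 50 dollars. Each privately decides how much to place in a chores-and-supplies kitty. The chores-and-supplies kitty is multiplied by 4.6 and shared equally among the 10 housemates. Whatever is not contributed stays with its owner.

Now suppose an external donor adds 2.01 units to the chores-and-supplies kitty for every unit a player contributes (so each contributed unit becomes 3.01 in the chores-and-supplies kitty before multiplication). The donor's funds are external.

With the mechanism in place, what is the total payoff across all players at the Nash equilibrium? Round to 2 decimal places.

6923.00 dollars

The effective private return per unit is now 4.6 × 3.01 / 10 = 1.3846 > 1, so every player's dominant strategy flips to full contribution.
So the Nash equilibrium is full contribution by all 10; the group earns 4.6 × 3.01 × 500 = 6923.00.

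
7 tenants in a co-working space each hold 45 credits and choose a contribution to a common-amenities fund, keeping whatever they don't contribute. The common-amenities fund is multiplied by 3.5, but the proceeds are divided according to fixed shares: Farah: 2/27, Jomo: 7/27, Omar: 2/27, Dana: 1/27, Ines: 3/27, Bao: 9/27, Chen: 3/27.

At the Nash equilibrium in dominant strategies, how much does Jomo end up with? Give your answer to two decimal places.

Each unit j contributes comes back to j as 3.5 × (j's share), so j prefers to contribute only if that share exceeds 1/3.5 = 0.2857; otherwise keeping the unit dominates.
Bao alone (share 9/27) is above the threshold, contributing 45; the remaining 6 contribute 0. Total contributed: 45.
Jomo keeps 45 and receives 3.5 × 45 × 7/27 = 40.83 from the common-amenities fund, for a payoff of 85.83.

85.83 credits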